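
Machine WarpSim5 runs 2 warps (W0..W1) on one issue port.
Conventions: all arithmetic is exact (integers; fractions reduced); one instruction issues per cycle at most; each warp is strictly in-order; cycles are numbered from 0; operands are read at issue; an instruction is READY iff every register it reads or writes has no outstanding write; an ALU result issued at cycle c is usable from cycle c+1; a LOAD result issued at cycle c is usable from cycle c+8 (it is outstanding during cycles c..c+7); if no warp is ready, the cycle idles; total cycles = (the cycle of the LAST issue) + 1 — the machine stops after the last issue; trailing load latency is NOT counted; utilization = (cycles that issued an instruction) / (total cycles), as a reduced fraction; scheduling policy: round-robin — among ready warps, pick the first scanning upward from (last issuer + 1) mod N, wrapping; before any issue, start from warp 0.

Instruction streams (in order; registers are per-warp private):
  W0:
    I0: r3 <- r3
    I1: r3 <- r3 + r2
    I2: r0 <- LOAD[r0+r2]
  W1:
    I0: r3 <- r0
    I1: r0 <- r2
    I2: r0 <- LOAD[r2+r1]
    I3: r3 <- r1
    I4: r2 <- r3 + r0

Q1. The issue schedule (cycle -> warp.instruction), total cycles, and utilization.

cycle 0: W0.I0
cycle 1: W1.I0
cycle 2: W0.I1
cycle 3: W1.I1
cycle 4: W0.I2
cycle 5: W1.I2
cycle 6: W1.I3
cycle 7: idle
cycle 8: idle
cycle 9: idle
cycle 10: idle
cycle 11: idle
cycle 12: idle
cycle 13: W1.I4

Answer: 14 cycles, utilization 4/7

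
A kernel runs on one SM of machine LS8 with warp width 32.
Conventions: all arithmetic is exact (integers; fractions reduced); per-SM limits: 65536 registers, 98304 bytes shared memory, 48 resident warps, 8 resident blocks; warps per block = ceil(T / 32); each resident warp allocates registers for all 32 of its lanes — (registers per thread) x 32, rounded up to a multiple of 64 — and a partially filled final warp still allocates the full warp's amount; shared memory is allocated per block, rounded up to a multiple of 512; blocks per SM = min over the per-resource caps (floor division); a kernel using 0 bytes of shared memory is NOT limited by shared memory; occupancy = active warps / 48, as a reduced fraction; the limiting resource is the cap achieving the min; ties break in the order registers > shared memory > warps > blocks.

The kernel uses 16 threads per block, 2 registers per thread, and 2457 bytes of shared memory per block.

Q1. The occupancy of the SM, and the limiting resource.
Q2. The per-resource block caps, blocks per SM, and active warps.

Answer: occupancy 1/6, limited by blocks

registers: 1024 blocks
shared memory: 38 blocks
warps: 48 blocks
blocks: 8 blocks

Answer: 8 blocks, 8 active warps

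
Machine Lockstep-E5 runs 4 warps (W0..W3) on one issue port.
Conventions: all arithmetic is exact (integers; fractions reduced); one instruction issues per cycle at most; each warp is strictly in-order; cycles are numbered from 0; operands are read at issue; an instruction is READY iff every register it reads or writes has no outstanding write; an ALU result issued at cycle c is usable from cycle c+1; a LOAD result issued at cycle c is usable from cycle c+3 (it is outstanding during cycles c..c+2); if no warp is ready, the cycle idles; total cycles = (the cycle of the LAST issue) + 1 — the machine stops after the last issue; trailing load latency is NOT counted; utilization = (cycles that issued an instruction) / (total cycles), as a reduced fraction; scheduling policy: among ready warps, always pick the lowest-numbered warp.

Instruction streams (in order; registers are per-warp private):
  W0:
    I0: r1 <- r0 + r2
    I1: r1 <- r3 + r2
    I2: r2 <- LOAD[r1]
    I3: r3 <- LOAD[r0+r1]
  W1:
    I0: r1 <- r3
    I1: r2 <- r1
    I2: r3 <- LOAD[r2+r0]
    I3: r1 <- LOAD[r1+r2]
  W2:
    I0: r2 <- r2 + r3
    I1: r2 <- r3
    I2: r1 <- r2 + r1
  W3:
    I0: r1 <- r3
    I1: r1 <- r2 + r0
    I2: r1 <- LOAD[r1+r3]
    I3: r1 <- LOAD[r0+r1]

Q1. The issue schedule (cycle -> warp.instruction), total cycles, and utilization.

cycle 0: W0.I0
cycle 1: W0.I1
cycle 2: W0.I2
cycle 3: W0.I3
cycle 4: W1.I0
cycle 5: W1.I1
cycle 6: W1.I2
cycle 7: W1.I3
cycle 8: W2.I0
cycle 9: W2.I1
cycle 10: W2.I2
cycle 11: W3.I0
cycle 12: W3.I1
cycle 13: W3.I2
cycle 14: idle
cycle 15: idle
cycle 16: W3.I3

Answer: 17 cycles, utilization 15/17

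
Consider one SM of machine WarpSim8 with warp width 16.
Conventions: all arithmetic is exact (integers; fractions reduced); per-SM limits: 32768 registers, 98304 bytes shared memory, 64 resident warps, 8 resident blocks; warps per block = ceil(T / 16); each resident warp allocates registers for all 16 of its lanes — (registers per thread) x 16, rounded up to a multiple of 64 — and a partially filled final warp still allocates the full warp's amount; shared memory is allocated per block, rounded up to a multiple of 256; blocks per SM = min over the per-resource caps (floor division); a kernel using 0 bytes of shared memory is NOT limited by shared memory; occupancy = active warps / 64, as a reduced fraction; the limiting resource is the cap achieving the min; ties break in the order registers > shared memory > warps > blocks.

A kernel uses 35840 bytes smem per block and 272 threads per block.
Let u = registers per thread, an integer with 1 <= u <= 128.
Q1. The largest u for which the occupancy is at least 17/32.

Answer: u = 60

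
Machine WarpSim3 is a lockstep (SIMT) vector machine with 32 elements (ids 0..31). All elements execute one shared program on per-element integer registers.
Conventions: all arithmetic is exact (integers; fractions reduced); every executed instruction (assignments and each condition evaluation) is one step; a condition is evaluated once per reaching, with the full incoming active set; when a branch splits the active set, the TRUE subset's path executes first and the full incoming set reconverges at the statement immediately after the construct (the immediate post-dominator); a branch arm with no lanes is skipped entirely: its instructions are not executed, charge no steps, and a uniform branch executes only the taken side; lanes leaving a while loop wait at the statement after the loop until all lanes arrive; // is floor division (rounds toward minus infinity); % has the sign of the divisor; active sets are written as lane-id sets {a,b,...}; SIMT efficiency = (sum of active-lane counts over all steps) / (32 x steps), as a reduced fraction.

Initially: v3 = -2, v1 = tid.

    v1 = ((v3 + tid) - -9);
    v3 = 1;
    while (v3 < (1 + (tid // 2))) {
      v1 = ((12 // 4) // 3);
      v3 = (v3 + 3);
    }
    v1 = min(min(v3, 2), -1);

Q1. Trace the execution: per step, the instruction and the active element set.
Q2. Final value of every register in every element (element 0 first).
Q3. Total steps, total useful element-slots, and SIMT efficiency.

step 0: v1 <- ((v3 + tid) - -9)      {0,1,2,3,4,5,6,7,8,9,10,11,12,13,14,15,16,17,18,19,20,21,22,23,24,25,26,27,28,29,30,31}
step 1: v3 <- 1                      {0,1,2,3,4,5,6,7,8,9,10,11,12,13,14,15,16,17,18,19,20,21,22,23,24,25,26,27,28,29,30,31}
step 2: eval (v3 < (1 + (tid // 2))) {0,1,2,3,4,5,6,7,8,9,10,11,12,13,14,15,16,17,18,19,20,21,22,23,24,25,26,27,28,29,30,31}
step 3: v1 <- ((12 // 4) // 3)       {2,3,4,5,6,7,8,9,10,11,12,13,14,15,16,17,18,19,20,21,22,23,24,25,26,27,28,29,30,31}
step 4: v3 <- (v3 + 3)               {2,3,4,5,6,7,8,9,10,11,12,13,14,15,16,17,18,19,20,21,22,23,24,25,26,27,28,29,30,31}
step 5: eval (v3 < (1 + (tid // 2))) {2,3,4,5,6,7,8,9,10,11,12,13,14,15,16,17,18,19,20,21,22,23,24,25,26,27,28,29,30,31}
step 6: v1 <- ((12 // 4) // 3)       {8,9,10,11,12,13,14,15,16,17,18,19,20,21,22,23,24,25,26,27,28,29,30,31}
step 7: v3 <- (v3 + 3)               {8,9,10,11,12,13,14,15,16,17,18,19,20,21,22,23,24,25,26,27,28,29,30,31}
step 8: eval (v3 < (1 + (tid // 2))) {8,9,10,11,12,13,14,15,16,17,18,19,20,21,22,23,24,25,26,27,28,29,30,31}
step 9: v1 <- ((12 // 4) // 3)       {14,15,16,17,18,19,20,21,22,23,24,25,26,27,28,29,30,31}
step 10: v3 <- (v3 + 3)               {14,15,16,17,18,19,20,21,22,23,24,25,26,27,28,29,30,31}
step 11: eval (v3 < (1 + (tid // 2))) {14,15,16,17,18,19,20,21,22,23,24,25,26,27,28,29,30,31}
step 12: v1 <- ((12 // 4) // 3)       {20,21,22,23,24,25,26,27,28,29,30,31}
step 13: v3 <- (v3 + 3)               {20,21,22,23,24,25,26,27,28,29,30,31}
step 14: eval (v3 < (1 + (tid // 2))) {20,21,22,23,24,25,26,27,28,29,30,31}
step 15: v1 <- ((12 // 4) // 3)       {26,27,28,29,30,31}
step 16: v3 <- (v3 + 3)               {26,27,28,29,30,31}
step 17: eval (v3 < (1 + (tid // 2))) {26,27,28,29,30,31}
step 18: v1 <- min(min(v3, 2), -1)    {0,1,2,3,4,5,6,7,8,9,10,11,12,13,14,15,16,17,18,19,20,21,22,23,24,25,26,27,28,29,30,31}

Answer: 19 steps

v3: 1,1,4,4,4,4,4,4,7,7,7,7,7,7,10,10,10,10,10,10,13,13,13,13,13,13,16,16,16,16,16,16
v1: -1,-1,-1,-1,-1,-1,-1,-1,-1,-1,-1,-1,-1,-1,-1,-1,-1,-1,-1,-1,-1,-1,-1,-1,-1,-1,-1,-1,-1,-1,-1,-1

steps = 19; useful = 398; efficiency = 398/608 = 199/304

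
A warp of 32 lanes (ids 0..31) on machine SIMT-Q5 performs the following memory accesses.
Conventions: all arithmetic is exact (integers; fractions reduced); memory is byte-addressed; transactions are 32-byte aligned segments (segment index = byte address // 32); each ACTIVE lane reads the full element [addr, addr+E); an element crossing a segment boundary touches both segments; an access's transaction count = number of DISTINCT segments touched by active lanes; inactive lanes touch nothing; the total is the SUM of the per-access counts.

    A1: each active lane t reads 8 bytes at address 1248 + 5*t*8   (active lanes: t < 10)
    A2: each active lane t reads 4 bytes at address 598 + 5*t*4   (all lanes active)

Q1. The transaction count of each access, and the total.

A1: 10 transactions
A2: 21 transactions

Answer: 10,21; total 31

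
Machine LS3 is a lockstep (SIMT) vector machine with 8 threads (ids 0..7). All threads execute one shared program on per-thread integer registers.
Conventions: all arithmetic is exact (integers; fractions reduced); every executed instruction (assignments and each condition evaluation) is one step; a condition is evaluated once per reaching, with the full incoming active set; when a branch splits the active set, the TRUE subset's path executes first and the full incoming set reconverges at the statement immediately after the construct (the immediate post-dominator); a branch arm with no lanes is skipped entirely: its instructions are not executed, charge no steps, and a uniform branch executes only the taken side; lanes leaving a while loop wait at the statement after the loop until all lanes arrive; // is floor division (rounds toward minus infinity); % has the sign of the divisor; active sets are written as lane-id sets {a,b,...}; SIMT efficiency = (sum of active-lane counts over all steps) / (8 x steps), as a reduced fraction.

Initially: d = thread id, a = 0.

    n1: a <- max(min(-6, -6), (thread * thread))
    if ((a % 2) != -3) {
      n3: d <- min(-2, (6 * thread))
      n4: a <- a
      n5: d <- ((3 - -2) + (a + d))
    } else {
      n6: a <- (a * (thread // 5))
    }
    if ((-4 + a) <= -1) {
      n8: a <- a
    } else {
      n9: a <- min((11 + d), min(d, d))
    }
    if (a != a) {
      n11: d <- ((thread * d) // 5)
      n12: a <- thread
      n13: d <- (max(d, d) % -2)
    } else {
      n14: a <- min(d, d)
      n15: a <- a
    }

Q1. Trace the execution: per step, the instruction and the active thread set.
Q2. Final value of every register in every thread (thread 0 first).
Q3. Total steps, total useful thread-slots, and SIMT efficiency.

step 0: a <- max(min(-6, -6), (thread * thread)) {0,1,2,3,4,5,6,7}
step 1: eval ((a % 2) != -3)         {0,1,2,3,4,5,6,7}
step 2: d <- min(-2, (6 * thread))   {0,1,2,3,4,5,6,7}
step 3: a <- a                       {0,1,2,3,4,5,6,7}
step 4: d <- ((3 - -2) + (a + d))    {0,1,2,3,4,5,6,7}
step 5: eval ((-4 + a) <= -1)        {0,1,2,3,4,5,6,7}
step 6: a <- a                       {0,1}
step 7: a <- min((11 + d), min(d, d)) {2,3,4,5,6,7}
step 8: eval (a != a)                {0,1,2,3,4,5,6,7}
step 9: a <- min(d, d)               {0,1,2,3,4,5,6,7}
step 10: a <- a                       {0,1,2,3,4,5,6,7}

Answer: 11 steps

d: 3,4,7,12,19,28,39,52
a: 3,4,7,12,19,28,39,52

steps = 11; useful = 80; efficiency = 80/88 = 10/11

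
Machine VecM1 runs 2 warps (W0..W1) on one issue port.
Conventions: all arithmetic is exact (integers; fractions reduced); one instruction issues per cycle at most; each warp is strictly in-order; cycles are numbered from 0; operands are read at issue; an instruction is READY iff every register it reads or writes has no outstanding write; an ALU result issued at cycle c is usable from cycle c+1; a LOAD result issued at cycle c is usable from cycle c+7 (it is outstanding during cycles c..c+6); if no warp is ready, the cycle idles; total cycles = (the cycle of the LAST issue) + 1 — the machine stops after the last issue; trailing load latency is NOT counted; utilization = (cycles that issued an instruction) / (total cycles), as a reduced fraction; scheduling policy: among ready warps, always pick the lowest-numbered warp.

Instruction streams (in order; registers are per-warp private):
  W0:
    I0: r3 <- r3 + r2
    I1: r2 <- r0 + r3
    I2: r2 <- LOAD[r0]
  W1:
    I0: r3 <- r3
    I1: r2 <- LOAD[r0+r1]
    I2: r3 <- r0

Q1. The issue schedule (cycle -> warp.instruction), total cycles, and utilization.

cycle 0: W0.I0
cycle 1: W0.I1
cycle 2: W0.I2
cycle 3: W1.I0
cycle 4: W1.I1
cycle 5: W1.I2

Answer: 6 cycles, utilization 1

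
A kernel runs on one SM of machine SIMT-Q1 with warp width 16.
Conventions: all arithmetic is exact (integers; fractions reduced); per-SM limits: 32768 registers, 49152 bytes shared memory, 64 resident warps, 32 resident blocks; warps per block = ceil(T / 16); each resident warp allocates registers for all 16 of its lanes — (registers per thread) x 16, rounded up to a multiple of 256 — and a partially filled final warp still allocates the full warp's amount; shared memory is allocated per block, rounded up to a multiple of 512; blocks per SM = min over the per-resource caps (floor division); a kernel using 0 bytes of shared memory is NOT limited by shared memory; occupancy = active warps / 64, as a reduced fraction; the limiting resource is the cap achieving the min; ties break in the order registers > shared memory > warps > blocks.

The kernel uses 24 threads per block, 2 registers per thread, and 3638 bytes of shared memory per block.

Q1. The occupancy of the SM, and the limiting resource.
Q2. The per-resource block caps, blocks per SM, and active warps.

Answer: occupancy 3/8, limited by shared memory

registers: 64 blocks
shared memory: 12 blocks
warps: 32 blocks
blocks: 32 blocks

Answer: 12 blocks, 24 active warps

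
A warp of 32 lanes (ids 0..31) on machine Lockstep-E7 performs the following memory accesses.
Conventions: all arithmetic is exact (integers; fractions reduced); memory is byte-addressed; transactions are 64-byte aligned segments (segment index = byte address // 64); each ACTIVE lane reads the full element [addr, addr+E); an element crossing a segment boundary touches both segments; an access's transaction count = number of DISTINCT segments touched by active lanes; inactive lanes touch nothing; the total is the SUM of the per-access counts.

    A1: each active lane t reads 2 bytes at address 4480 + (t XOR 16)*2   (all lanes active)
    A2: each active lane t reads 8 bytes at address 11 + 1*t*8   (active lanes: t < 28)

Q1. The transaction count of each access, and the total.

A1: 1 transaction
A2: 4 transactions

Answer: 1,4; total 5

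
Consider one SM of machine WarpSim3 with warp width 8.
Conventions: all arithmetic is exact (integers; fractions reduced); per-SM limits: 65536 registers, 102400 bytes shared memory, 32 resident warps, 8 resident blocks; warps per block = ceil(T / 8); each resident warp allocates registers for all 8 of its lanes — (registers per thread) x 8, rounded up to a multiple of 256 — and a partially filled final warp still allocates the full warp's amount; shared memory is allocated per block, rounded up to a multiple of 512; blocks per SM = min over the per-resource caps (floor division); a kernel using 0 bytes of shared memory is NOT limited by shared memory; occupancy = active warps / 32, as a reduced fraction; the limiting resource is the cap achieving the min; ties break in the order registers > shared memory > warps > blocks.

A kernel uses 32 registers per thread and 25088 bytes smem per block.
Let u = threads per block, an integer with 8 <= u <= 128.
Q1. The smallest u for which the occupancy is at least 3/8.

Answer: u = 17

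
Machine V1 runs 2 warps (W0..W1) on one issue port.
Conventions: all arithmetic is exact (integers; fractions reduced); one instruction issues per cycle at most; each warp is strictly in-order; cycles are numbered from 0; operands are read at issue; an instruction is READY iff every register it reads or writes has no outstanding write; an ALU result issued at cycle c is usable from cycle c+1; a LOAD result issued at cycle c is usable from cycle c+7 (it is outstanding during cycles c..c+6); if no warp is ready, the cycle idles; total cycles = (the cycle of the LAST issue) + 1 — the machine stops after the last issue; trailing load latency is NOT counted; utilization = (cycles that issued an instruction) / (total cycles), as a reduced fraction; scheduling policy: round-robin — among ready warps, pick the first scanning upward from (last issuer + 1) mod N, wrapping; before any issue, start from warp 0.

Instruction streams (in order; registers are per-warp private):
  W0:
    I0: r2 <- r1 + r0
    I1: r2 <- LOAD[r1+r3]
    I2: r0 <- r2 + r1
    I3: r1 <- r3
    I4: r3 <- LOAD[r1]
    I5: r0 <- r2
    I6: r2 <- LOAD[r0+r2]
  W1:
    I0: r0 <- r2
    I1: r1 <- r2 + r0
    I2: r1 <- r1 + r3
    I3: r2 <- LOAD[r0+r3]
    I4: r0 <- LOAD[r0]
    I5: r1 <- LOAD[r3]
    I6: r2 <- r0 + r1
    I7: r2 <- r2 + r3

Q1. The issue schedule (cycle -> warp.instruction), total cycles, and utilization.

cycle 0: W0.I0
cycle 1: W1.I0
cycle 2: W0.I1
cycle 3: W1.I1
cycle 4: W1.I2
cycle 5: W1.I3
cycle 6: W1.I4
cycle 7: W1.I5
cycle 8: idle
cycle 9: W0.I2
cycle 10: W0.I3
cycle 11: W0.I4
cycle 12: W0.I5
cycle 13: W0.I6
cycle 14: W1.I6
cycle 15: W1.I7

Answer: 16 cycles, utilization 15/16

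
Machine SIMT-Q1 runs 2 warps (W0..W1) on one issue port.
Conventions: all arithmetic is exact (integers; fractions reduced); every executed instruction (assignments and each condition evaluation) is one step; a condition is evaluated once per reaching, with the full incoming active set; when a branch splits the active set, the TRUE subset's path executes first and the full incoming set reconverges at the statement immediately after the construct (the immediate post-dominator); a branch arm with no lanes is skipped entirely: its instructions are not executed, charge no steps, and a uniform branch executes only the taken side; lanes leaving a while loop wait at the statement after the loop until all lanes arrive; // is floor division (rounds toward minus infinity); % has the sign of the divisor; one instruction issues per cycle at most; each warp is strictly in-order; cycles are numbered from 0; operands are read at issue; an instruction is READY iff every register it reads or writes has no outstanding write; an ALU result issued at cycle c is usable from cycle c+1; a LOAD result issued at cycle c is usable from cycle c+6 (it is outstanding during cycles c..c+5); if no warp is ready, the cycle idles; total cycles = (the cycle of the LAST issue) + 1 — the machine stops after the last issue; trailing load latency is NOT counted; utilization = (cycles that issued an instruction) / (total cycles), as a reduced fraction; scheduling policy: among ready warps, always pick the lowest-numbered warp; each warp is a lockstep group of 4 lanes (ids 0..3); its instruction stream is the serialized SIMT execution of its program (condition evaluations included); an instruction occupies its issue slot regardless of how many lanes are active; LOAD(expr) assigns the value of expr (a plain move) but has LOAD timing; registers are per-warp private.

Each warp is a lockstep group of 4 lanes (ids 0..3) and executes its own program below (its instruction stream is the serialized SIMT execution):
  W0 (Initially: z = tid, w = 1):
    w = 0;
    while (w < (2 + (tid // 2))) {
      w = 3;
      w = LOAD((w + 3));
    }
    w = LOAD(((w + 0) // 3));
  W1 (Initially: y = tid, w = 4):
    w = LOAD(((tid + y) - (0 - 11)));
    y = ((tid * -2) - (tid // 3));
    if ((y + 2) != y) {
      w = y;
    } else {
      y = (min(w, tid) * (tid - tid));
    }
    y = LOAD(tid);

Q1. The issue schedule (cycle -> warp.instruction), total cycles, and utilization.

cycle 0: W0.I0
cycle 1: W0.I1
cycle 2: W0.I2
cycle 3: W0.I3
cycle 4: W1.I0
cycle 5: W1.I1
cycle 6: W1.I2
cycle 7: idle
cycle 8: idle
cycle 9: W0.I4
cycle 10: W0.I5
cycle 11: W1.I3
cycle 12: W1.I4

Answer: 13 cycles, utilization 11/13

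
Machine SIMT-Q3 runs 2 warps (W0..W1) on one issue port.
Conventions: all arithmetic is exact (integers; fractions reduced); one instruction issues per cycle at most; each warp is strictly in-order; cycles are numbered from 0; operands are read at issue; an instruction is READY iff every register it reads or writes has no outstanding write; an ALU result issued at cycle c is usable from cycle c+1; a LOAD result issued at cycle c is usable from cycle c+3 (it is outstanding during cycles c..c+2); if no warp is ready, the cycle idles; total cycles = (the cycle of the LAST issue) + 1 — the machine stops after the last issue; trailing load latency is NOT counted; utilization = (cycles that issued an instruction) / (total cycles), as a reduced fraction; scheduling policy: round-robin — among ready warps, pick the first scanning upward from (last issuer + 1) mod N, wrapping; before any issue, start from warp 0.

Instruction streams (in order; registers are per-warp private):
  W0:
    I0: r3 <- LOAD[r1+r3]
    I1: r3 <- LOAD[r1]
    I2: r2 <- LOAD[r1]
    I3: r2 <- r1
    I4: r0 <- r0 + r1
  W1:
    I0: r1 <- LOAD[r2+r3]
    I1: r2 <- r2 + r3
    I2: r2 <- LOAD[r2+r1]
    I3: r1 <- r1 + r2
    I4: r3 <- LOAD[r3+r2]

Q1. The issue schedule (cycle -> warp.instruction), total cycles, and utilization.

cycle 0: W0.I0
cycle 1: W1.I0
cycle 2: W1.I1
cycle 3: W0.I1
cycle 4: W1.I2
cycle 5: W0.I2
cycle 6: idle
cycle 7: W1.I3
cycle 8: W0.I3
cycle 9: W1.I4
cycle 10: W0.I4

Answer: 11 cycles, utilization 10/11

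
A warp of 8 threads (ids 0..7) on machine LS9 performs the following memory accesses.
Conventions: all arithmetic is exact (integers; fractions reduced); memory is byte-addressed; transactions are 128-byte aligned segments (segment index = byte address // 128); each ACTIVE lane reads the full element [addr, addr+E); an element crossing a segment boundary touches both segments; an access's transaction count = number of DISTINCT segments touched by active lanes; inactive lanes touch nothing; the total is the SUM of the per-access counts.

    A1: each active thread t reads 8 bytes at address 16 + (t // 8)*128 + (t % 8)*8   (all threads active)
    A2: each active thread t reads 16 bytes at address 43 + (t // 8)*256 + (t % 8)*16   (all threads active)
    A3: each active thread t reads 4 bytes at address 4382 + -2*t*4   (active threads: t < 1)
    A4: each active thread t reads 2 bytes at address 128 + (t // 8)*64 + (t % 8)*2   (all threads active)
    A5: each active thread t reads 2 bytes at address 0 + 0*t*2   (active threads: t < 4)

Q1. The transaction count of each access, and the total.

A1: 1 transaction
A2: 2 transactions
A3: 1 transaction
A4: 1 transaction
A5: 1 transaction

Answer: 1,2,1,1,1; total 6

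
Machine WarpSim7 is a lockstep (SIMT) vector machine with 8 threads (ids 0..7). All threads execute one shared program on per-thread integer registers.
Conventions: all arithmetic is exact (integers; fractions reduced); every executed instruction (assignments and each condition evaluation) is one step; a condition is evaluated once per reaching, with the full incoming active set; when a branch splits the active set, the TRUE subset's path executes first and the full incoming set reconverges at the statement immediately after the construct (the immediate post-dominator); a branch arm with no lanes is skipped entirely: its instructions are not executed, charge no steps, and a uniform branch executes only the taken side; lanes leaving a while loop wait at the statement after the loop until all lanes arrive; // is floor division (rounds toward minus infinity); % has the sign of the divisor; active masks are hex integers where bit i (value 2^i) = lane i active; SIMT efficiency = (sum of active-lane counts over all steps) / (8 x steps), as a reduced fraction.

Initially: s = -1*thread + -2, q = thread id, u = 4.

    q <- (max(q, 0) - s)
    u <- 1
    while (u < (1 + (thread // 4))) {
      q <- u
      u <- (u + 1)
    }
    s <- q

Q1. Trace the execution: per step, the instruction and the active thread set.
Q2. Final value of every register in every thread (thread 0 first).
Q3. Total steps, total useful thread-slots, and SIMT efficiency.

step 0: q <- (max(q, 0) - s)         0xff
step 1: u <- 1                       0xff
step 2: eval (u < (1 + (thread // 4))) 0xff
step 3: q <- u                       0xf0
step 4: u <- (u + 1)                 0xf0
step 5: eval (u < (1 + (thread // 4))) 0xf0
step 6: s <- q                       0xff

Answer: 7 steps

s: 2,4,6,8,1,1,1,1
q: 2,4,6,8,1,1,1,1
u: 1,1,1,1,2,2,2,2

steps = 7; useful = 44; efficiency = 44/56 = 11/14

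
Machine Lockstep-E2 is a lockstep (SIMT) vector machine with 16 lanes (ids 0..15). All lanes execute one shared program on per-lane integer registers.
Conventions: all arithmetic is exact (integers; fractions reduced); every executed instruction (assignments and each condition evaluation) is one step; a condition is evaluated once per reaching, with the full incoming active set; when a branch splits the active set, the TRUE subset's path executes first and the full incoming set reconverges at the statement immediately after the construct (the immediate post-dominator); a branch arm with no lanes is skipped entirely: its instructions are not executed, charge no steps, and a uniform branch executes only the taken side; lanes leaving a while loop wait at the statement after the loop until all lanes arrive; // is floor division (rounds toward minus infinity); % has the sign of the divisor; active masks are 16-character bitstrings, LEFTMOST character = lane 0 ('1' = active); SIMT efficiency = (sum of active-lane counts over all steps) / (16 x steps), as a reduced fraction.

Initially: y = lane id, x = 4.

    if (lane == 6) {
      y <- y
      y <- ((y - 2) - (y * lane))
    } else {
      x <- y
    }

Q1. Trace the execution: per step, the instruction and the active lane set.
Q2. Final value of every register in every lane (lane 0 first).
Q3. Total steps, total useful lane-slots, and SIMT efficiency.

step 0: eval (lane == 6)             1111111111111111
step 1: y <- y                       0000001000000000
step 2: y <- ((y - 2) - (y * lane))  0000001000000000
step 3: x <- y                       1111110111111111

Answer: 4 steps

y: 0,1,2,3,4,5,-32,7,8,9,10,11,12,13,14,15
x: 0,1,2,3,4,5,4,7,8,9,10,11,12,13,14,15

steps = 4; useful = 33; efficiency = 33/64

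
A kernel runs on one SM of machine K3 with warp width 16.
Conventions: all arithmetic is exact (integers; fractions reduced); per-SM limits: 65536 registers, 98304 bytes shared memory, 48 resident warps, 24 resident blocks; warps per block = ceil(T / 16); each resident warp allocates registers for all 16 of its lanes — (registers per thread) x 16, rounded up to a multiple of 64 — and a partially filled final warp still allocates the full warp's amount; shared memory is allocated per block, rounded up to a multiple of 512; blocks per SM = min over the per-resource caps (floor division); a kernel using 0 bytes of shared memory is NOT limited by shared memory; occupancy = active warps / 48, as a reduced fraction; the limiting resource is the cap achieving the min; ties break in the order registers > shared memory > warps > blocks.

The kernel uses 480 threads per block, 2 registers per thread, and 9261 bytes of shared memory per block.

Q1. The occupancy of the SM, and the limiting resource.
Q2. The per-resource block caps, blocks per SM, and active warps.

Answer: occupancy 5/8, limited by warps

registers: 34 blocks
shared memory: 10 blocks
warps: 1 block
blocks: 24 blocks

Answer: 1 block, 30 active warps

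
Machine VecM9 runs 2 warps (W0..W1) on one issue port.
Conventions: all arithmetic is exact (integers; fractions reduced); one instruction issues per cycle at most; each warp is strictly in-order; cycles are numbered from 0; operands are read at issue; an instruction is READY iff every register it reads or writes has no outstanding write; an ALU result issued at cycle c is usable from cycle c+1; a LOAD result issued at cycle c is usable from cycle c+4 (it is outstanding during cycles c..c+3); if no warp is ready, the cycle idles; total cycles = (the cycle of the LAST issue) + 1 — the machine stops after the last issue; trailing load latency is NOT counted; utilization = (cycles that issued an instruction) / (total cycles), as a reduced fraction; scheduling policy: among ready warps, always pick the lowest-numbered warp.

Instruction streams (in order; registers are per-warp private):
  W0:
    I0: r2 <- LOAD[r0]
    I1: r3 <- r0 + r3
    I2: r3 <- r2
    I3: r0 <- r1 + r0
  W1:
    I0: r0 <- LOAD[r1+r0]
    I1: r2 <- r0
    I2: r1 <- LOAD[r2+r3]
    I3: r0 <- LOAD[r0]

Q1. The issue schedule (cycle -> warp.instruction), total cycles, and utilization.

cycle 0: W0.I0
cycle 1: W0.I1
cycle 2: W1.I0
cycle 3: idle
cycle 4: W0.I2
cycle 5: W0.I3
cycle 6: W1.I1
cycle 7: W1.I2
cycle 8: W1.I3

Answer: 9 cycles, utilization 8/9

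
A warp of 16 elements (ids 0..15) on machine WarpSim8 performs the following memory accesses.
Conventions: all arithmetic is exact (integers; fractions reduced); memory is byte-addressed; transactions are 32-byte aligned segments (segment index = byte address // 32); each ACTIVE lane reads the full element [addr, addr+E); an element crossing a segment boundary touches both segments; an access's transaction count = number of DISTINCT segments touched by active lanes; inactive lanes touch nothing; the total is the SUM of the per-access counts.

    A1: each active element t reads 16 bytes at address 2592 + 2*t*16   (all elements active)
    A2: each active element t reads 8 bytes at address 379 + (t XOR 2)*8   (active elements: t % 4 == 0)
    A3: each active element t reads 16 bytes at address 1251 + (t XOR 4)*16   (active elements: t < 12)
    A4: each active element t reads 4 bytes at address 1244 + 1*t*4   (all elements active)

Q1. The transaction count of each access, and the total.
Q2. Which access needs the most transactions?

A1: 16 transactions
A2: 4 transactions
A3: 8 transactions
A4: 3 transactions

Answer: 16,4,8,3; total 31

Answer: A1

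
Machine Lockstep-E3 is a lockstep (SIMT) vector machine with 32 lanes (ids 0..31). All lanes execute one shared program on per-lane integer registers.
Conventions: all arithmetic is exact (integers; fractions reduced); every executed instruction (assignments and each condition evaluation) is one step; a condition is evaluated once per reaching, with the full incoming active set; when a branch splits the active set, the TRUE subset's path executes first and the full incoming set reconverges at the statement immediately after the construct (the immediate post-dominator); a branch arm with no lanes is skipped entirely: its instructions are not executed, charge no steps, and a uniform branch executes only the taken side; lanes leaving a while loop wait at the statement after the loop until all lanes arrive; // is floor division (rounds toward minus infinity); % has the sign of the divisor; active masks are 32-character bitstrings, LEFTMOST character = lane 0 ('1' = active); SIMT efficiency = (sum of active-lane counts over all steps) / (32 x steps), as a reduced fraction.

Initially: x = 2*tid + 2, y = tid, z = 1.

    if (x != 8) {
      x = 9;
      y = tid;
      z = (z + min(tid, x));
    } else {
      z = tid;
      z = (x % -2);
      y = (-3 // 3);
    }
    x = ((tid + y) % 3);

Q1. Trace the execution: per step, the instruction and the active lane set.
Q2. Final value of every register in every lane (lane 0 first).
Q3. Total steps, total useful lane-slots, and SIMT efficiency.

step 0: eval (x != 8)                11111111111111111111111111111111
step 1: x <- 9                       11101111111111111111111111111111
step 2: y <- tid                     11101111111111111111111111111111
step 3: z <- (z + min(tid, x))       11101111111111111111111111111111
step 4: z <- tid                     00010000000000000000000000000000
step 5: z <- (x % -2)                00010000000000000000000000000000
step 6: y <- (-3 // 3)               00010000000000000000000000000000
step 7: x <- ((tid + y) % 3)         11111111111111111111111111111111

Answer: 8 steps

x: 0,2,1,2,2,1,0,2,1,0,2,1,0,2,1,0,2,1,0,2,1,0,2,1,0,2,1,0,2,1,0,2
y: 0,1,2,-1,4,5,6,7,8,9,10,11,12,13,14,15,16,17,18,19,20,21,22,23,24,25,26,27,28,29,30,31
z: 1,2,3,0,5,6,7,8,9,10,10,10,10,10,10,10,10,10,10,10,10,10,10,10,10,10,10,10,10,10,10,10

steps = 8; useful = 160; efficiency = 160/256 = 5/8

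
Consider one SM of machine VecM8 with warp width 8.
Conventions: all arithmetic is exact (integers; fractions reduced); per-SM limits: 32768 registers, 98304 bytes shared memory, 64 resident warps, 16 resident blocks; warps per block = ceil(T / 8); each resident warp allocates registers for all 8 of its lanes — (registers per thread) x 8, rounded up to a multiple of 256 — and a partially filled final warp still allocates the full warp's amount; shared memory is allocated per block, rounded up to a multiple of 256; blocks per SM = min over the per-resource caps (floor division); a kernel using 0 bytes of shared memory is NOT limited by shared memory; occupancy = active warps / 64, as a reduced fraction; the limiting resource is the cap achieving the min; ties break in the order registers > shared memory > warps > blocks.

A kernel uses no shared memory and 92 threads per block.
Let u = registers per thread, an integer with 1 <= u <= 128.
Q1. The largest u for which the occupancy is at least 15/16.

Answer: u = 64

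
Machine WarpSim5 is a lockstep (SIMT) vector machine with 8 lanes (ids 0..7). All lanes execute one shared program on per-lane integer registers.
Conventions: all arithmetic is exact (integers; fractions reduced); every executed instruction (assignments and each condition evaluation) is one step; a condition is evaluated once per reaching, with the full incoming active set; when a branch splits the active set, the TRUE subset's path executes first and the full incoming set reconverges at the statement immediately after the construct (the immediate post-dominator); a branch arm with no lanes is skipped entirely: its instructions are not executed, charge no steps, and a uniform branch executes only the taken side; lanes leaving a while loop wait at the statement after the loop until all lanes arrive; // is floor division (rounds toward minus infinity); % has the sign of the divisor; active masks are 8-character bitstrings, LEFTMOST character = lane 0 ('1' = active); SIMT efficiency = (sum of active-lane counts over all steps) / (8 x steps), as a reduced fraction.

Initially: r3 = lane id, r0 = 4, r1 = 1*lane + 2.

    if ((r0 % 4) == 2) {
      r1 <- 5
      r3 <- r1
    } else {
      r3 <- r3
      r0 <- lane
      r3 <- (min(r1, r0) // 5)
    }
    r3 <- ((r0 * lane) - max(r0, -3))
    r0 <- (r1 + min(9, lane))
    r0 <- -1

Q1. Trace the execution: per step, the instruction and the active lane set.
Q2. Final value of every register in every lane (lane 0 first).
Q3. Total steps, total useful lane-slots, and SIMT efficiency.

step 0: eval ((r0 % 4) == 2)         11111111
step 1: r3 <- r3                     11111111
step 2: r0 <- lane                   11111111
step 3: r3 <- (min(r1, r0) // 5)     11111111
step 4: r3 <- ((r0 * lane) - max(r0, -3)) 11111111
step 5: r0 <- (r1 + min(9, lane))    11111111
step 6: r0 <- -1                     11111111

Answer: 7 steps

r3: 0,0,2,6,12,20,30,42
r0: -1,-1,-1,-1,-1,-1,-1,-1
r1: 2,3,4,5,6,7,8,9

steps = 7; useful = 56; efficiency = 56/56 = 1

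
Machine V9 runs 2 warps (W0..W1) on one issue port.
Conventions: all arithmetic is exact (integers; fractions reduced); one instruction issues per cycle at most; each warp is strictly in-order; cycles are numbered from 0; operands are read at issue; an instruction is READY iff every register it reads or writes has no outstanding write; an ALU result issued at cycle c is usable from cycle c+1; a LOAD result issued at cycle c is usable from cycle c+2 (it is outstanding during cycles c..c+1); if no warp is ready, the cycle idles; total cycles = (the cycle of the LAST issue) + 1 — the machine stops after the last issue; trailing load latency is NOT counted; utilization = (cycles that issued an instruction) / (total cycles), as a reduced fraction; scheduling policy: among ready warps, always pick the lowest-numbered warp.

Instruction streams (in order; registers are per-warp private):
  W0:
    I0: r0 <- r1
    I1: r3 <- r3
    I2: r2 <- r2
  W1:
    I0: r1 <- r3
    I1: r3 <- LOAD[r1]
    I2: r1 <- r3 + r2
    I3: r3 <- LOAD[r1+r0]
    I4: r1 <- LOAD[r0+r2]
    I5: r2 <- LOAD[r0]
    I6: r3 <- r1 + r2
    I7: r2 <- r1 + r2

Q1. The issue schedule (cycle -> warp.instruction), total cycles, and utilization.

cycle 0: W0.I0
cycle 1: W0.I1
cycle 2: W0.I2
cycle 3: W1.I0
cycle 4: W1.I1
cycle 5: idle
cycle 6: W1.I2
cycle 7: W1.I3
cycle 8: W1.I4
cycle 9: W1.I5
cycle 10: idle
cycle 11: W1.I6
cycle 12: W1.I7

Answer: 13 cycles, utilization 11/13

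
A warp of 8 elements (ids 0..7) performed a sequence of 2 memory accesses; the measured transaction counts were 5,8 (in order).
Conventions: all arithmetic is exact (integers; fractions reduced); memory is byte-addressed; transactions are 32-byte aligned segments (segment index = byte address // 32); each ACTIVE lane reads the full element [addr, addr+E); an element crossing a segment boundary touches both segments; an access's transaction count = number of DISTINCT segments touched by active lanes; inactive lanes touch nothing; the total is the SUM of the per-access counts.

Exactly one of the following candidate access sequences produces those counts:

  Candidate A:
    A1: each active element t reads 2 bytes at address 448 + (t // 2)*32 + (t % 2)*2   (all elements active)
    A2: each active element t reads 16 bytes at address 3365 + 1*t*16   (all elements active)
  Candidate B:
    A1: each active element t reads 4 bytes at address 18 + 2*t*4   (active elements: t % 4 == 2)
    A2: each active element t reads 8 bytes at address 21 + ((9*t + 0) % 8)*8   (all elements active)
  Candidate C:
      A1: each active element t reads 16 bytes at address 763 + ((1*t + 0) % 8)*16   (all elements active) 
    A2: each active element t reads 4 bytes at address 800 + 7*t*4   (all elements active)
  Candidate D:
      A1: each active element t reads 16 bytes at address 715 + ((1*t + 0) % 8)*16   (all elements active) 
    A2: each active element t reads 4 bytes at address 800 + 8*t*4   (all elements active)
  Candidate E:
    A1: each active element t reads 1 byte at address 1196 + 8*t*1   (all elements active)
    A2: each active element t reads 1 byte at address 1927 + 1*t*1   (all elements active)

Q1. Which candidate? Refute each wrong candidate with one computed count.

A: A1 gives 4 transactions, not 5
B: A1 gives 2 transactions, not 5
C: A2 gives 7 transactions, not 8
E: A1 gives 3 transactions, not 5
D: all counts match (5,8)

Answer: D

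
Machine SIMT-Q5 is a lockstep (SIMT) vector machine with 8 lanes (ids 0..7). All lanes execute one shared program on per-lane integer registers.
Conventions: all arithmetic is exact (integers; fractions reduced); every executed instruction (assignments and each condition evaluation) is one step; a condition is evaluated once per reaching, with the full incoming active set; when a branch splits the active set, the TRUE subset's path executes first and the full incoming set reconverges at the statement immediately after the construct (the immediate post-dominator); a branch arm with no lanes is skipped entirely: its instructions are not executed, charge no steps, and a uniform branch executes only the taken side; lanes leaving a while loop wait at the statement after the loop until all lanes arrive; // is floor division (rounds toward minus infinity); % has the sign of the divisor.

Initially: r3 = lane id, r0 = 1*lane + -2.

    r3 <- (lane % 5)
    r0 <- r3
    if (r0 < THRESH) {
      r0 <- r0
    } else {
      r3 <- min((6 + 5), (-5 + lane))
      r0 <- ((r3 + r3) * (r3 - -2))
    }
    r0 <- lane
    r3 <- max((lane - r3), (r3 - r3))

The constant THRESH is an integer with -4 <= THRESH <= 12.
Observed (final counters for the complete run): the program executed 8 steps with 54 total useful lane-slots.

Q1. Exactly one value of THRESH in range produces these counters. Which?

Answer: THRESH = 1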